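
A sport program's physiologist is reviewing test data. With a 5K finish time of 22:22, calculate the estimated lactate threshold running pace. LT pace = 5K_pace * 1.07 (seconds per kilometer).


Race duration = 1342 s for 5 km
Average pace = 1342 / 5 = 268.4 s/km
LT pace = 268.4 * 1.07
= 287.19 s/km

287.19 s/km


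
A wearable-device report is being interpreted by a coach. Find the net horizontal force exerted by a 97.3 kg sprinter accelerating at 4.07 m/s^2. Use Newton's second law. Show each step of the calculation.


Newton's second law: F = m * a
F = 97.3 * 4.07 = 396.01 N

396.01 N


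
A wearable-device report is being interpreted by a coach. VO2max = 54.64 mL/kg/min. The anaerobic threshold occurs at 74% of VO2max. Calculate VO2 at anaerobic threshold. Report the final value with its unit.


AT fraction = 74 / 100 = 0.74
AT VO2 = 54.64 * 0.74
= 40.43 mL/kg/min

40.43 mL/kg/min


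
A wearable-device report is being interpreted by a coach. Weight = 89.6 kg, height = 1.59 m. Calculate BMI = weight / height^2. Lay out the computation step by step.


height^2 = 1.59^2 = 2.5281
BMI = 89.6 / 2.5281 = 35.44 kg/m^2

35.44 kg/m^2


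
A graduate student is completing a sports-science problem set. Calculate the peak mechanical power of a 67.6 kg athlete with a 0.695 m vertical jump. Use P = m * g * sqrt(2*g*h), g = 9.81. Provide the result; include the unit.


First, sqrt(2gh) = sqrt(2 * 9.81 * 0.695)
= sqrt(13.6359) = 3.692682 m/s
Power = 67.6 * 9.81 * 3.692682 = 2448.82 W

2448.82 W


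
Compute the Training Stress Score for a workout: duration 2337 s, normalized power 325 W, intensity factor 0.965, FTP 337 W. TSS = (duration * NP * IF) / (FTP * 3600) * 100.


Product = 2337 * 325 * 0.965 = 732941.625
Base = 337 * 3600 = 1213200
TSS = 732941.625 / 1213200 * 100 = 60.41

60.41 TSS


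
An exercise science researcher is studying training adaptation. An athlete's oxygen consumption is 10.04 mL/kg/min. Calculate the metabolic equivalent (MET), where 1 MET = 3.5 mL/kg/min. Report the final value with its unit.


MET = VO2 / 3.5
= 10.04 / 3.5
= 2.87 METs

2.87 METs


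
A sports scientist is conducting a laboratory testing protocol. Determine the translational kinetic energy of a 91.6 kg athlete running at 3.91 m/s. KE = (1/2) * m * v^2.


KE = 0.5 * m * v^2
= 0.5 * 91.6 * 3.91^2
= 0.5 * 91.6 * 15.2881
= 700.19 J

700.19 J


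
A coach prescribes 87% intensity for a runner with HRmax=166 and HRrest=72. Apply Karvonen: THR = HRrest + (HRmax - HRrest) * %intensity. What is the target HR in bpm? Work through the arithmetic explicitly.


Heart rate reserve = 166 - 72 = 94
Intensity fraction = 87 / 100 = 0.87
THR = 72 + 94 * 0.87 = 153.78 bpm

153.78 bpm


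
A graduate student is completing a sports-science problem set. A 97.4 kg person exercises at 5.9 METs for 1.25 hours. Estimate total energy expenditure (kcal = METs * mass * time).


Energy = METs * mass(kg) * time(h)
= 5.9 * 97.4 * 1.25
= 718.33 kcal

718.33 kcal


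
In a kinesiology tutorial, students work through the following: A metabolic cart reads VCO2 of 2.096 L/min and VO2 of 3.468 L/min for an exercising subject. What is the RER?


RER = VCO2 / VO2 = 2.096 / 3.468 = 0.6044

0.6044


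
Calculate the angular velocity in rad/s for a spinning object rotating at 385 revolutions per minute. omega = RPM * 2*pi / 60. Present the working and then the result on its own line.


omega = RPM * 2*pi / 60
= 385 * 6.28318531 / 60
= 40.317 rad/s

40.317 rad/s


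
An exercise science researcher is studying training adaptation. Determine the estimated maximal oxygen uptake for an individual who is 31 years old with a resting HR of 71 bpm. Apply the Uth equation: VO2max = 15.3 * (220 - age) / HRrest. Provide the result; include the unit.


HRmax = 220 - 31 = 189
VO2max = 15.3 * (189 / 71)
= 15.3 * 2.662
= 40.73 mL/kg/min

40.73 mL/kg/min


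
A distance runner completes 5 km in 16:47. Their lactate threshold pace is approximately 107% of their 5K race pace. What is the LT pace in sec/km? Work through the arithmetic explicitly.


Convert to seconds: 16 min 47 s = 1007 s
Pace per km = 1007 / 5 = 201.4 s/km
LT pace = 201.4 * 1.07 = 215.5 s/km

215.5 s/km


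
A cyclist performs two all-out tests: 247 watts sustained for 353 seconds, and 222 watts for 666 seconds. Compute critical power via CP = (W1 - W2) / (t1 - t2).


W1 = P1 * t1 = 247 * 353 = 87191 J
W2 = P2 * t2 = 222 * 666 = 147852 J
CP = (87191 - 147852) / (353 - 666)
= 193.81 W

193.81 W


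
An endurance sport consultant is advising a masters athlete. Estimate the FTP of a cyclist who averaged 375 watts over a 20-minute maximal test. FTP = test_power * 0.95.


FTP = 375 * 0.95 = 356.25 W

356.25 W


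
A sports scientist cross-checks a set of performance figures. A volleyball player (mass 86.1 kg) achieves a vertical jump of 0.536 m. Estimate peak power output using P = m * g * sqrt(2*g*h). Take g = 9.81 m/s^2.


2 * g * h = 2 * 9.81 * 0.536 = 10.51632
sqrt(10.51632) = 3.242888 m/s
P = 86.1 * 9.81 * 3.242888 = 2739.08 W

2739.08 W


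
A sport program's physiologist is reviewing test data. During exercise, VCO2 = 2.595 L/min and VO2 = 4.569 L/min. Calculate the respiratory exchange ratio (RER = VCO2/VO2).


RER = VCO2 / VO2
= 2.595 / 4.569
= 0.568

0.568


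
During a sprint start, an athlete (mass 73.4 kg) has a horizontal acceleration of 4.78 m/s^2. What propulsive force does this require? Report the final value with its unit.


Propulsive force = mass * acceleration
= 73.4 kg * 4.78 m/s^2
= 350.85 N

350.85 N


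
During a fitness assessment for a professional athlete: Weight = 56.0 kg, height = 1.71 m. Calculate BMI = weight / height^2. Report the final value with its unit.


height^2 = 1.71^2 = 2.9241
BMI = 56.0 / 2.9241 = 19.15 kg/m^2

19.15 kg/m^2


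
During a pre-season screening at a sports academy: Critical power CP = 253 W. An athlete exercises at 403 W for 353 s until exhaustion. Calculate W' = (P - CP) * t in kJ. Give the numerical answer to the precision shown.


P - CP = 403 - 253 = 150 W
W' = 150 * 353 = 52950 J
= 52950 / 1000 = 52.95 kJ

52.95 kJ


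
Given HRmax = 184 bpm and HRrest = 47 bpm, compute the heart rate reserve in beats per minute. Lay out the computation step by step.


Heart rate reserve = maximum HR minus resting HR
HRR = 184 - 47 = 137 bpm

137 bpm


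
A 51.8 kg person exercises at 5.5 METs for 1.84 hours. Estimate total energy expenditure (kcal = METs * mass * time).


Energy = METs * mass(kg) * time(h)
= 5.5 * 51.8 * 1.84
= 524.22 kcal

524.22 kcal


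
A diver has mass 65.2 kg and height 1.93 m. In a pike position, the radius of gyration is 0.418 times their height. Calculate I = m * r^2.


r = 0.418 * 1.93 = 0.80674 m
I = m * r^2 = 65.2 * 0.650829 = 42.434 kg*m^2

42.434 kg*m^2


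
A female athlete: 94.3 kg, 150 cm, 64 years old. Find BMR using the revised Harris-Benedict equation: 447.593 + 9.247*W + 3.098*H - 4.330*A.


Intercept = 447.593
Weight contribution = 9.247 * 94.3 = 871.9921
Height contribution = 3.098 * 150 = 464.7
Age contribution = 4.33 * 64 = 277.12
BMR = 447.593 + 871.9921 + 464.7 - 277.12
= 1507.17 kcal/day

1507.17 kcal/day


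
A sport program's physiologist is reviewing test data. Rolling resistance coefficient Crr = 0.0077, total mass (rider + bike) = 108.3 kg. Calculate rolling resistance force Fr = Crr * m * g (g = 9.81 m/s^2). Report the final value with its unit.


Fr = Crr * m * g
= 0.0077 * 108.3 * 9.81
= 8.181 N

8.181 N


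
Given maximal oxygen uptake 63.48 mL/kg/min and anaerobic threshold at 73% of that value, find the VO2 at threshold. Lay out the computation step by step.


Percentage as decimal = 0.73
VO2 at AT = 63.48 * 0.73 = 46.34 mL/kg/min

46.34 mL/kg/min


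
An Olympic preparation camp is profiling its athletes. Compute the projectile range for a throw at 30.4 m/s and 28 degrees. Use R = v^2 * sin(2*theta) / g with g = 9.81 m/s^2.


Two times the angle = 56 degrees
sin(56) = 0.829038
R = 924.16 * 0.829038 / 9.81 = 78.1 m

78.1 m


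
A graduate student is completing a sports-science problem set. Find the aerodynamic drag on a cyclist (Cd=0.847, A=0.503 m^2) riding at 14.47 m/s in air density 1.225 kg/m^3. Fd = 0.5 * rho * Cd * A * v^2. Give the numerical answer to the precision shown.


Fd = 0.5 * 1.225 * 0.847 * 0.503 * 14.47^2
= 0.5 * 1.225 * 0.847 * 0.503 * 209.3809
= 54.638 N

54.638 N


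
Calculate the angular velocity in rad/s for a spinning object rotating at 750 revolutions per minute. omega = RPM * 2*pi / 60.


omega = RPM * 2*pi / 60
= 750 * 6.28318531 / 60
= 78.54 rad/s

78.54 rad/s


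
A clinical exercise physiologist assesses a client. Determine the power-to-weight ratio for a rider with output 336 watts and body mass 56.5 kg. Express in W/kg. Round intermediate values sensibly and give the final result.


P/W = 336 / 56.5 = 5.947 W/kg

5.947 W/kg


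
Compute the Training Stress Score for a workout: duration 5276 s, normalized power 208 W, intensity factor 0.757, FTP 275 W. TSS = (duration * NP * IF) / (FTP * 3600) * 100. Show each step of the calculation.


Product = 5276 * 208 * 0.757 = 830737.856
Base = 275 * 3600 = 990000
TSS = 830737.856 / 990000 * 100 = 83.91

83.91 TSS


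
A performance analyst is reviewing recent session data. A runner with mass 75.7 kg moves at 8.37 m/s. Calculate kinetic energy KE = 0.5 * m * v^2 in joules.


v^2 = 8.37^2 = 70.0569
KE = 0.5 * 75.7 * 70.0569
= 2651.65 J

2651.65 J


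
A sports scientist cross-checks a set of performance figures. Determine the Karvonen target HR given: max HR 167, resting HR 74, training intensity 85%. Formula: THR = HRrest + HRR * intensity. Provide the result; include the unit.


HRR = HRmax - HRrest = 167 - 74 = 93
THR = 74 + 93 * 0.85
= 153.05 bpm

153.05 bpm


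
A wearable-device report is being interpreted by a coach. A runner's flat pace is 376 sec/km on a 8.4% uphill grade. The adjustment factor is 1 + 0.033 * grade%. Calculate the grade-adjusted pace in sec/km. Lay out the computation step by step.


Factor = 1 + 0.033 * 8.4 = 1.2772
Adjusted pace = 376 * 1.2772
= 480.23 sec/km

480.23 s/km


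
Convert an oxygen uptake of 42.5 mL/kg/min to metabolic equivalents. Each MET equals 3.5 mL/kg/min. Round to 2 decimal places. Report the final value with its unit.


One MET = 3.5 mL/kg/min
Number of METs = 42.5 / 3.5
= 12.14 METs

12.14 METs


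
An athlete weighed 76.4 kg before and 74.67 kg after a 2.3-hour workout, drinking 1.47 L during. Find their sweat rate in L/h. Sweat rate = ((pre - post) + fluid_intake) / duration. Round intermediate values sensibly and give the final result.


Body mass change = 1.73 kg
Total sweat loss = 1.73 + 1.47 = 3.2 L
Rate = 3.2 / 2.3 = 1.391 L/h

1.391 L/h


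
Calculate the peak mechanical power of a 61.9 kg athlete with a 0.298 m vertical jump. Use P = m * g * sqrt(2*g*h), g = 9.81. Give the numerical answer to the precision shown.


First, sqrt(2gh) = sqrt(2 * 9.81 * 0.298)
= sqrt(5.84676) = 2.418007 m/s
Power = 61.9 * 9.81 * 2.418007 = 1468.31 W

1468.31 W


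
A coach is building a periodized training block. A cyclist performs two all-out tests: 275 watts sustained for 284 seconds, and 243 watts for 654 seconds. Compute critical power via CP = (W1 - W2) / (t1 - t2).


W1 = P1 * t1 = 275 * 284 = 78100 J
W2 = P2 * t2 = 243 * 654 = 158922 J
CP = (78100 - 158922) / (284 - 654)
= 218.44 W

218.44 W


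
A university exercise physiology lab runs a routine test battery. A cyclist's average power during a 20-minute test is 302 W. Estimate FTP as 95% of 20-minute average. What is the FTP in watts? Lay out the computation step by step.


FTP = 20-min power * 0.95
= 302 * 0.95
= 286.9 W

286.9 W


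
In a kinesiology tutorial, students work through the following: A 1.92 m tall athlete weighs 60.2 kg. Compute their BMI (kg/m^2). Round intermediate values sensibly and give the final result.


height^2 = 3.6864 m^2
BMI = 60.2 / 3.6864 = 16.33 kg/m^2

16.33 kg/m^2


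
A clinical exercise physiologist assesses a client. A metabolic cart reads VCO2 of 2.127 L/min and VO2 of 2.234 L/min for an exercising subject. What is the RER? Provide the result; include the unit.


RER = VCO2 / VO2 = 2.127 / 2.234 = 0.9521

0.9521


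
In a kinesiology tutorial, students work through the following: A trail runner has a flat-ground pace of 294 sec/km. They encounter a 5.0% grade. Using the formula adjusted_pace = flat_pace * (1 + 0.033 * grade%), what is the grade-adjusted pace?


Grade factor = 1 + 0.033 * 5.0 = 1.165
Adjusted = 294 * 1.165 = 342.51 sec/km

342.51 s/km


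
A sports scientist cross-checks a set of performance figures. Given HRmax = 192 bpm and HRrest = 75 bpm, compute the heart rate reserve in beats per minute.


Heart rate reserve = maximum HR minus resting HR
HRR = 192 - 75 = 117 bpm

117 bpm


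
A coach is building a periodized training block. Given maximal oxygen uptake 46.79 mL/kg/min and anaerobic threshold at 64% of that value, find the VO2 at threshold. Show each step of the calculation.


Percentage as decimal = 0.64
VO2 at AT = 46.79 * 0.64 = 29.95 mL/kg/min

29.95 mL/kg/min


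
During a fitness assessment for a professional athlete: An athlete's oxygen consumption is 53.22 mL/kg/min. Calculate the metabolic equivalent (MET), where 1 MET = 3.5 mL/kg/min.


MET = VO2 / 3.5
= 53.22 / 3.5
= 15.21 METs

15.21 METs


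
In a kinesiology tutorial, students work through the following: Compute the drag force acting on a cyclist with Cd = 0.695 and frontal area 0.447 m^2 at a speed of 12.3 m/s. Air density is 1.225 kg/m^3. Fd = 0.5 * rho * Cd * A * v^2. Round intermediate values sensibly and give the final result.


Step 1: v^2 = 151.29
Step 2: Fd = 0.5 * 1.225 * 0.695 * 0.447 * 151.29
= 28.788 N

28.788 N


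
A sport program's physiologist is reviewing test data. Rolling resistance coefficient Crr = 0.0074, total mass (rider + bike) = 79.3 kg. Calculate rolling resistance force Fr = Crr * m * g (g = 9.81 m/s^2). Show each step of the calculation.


Fr = Crr * m * g
= 0.0074 * 79.3 * 9.81
= 5.757 N

5.757 N


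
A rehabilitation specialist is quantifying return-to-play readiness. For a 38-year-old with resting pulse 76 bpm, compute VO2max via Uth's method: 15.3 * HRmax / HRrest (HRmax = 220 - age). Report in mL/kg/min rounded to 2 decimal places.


Step 1: HRmax = 220 - 38 = 182 bpm
Step 2: Ratio = 182 / 76 = 2.3947
Step 3: VO2max = 15.3 * 2.3947 = 36.64 mL/kg/min

36.64 mL/kg/min


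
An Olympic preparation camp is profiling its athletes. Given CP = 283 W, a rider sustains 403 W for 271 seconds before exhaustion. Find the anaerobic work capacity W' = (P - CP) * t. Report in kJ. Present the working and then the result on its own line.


Excess power = 403 - 283 = 120 W
Work above CP = 120 * 271 = 32520 J
W' = 32.52 kJ

32.52 kJ


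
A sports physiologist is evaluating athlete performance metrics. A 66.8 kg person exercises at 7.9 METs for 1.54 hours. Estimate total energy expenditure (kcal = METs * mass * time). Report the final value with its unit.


Energy = METs * mass(kg) * time(h)
= 7.9 * 66.8 * 1.54
= 812.69 kcal

812.69 kcal


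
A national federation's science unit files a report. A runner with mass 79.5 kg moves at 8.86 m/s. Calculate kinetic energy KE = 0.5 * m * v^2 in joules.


v^2 = 8.86^2 = 78.4996
KE = 0.5 * 79.5 * 78.4996
= 3120.36 J

3120.36 J


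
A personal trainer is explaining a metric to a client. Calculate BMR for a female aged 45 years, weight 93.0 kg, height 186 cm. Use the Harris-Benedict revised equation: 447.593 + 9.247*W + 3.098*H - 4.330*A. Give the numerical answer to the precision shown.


Substituting values:
W term = 9.247 * 93.0 = 859.971
H term = 3.098 * 186 = 576.228
A term = 4.330 * 45 = 194.85
BMR = 1688.94 kcal/day

1688.94 kcal/day


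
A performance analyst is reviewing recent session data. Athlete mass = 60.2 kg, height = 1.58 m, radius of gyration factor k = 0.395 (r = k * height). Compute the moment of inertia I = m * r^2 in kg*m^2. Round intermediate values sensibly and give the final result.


r = k * height = 0.395 * 1.58 = 0.6241 m
r^2 = 0.6241^2 = 0.389501
I = 60.2 * 0.389501 = 23.448 kg*m^2

23.448 kg*m^2


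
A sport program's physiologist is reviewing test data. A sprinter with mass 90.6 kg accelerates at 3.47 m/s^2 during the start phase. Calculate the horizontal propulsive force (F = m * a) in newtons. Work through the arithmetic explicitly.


F = m * a
= 90.6 * 3.47
= 314.38 N

314.38 N


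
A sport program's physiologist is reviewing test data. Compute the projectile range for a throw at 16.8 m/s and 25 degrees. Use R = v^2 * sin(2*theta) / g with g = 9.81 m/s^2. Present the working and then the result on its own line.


Two times the angle = 50 degrees
sin(50) = 0.766044
R = 282.24 * 0.766044 / 9.81 = 22.04 m

22.04 m


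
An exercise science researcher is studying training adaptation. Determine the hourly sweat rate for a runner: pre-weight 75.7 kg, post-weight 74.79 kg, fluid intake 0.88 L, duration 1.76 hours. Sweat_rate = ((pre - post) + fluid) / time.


Mass lost = 75.7 - 74.79 = 0.91 kg
Add fluid consumed: 0.91 + 0.88 = 1.79 L total sweat
Sweat rate = 1.79 / 1.76 = 1.017 L/h

1.017 L/h


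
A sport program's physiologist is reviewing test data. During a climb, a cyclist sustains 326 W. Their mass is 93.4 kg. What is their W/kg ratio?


Power-to-weight = 326 W / 93.4 kg
= 3.49 W/kg

3.49 W/kg


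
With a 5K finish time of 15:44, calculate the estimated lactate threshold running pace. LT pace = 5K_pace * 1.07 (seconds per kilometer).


Race duration = 944 s for 5 km
Average pace = 944 / 5 = 188.8 s/km
LT pace = 188.8 * 1.07
= 202.02 s/km

202.02 s/km


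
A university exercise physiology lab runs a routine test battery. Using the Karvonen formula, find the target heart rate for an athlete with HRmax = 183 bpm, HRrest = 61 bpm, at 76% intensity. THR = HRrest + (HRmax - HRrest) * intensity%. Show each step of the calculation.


HRR = 183 - 61 = 122
THR = 61 + 122 * 0.76
= 61 + 92.72
= 153.72 bpm

153.72 bpm


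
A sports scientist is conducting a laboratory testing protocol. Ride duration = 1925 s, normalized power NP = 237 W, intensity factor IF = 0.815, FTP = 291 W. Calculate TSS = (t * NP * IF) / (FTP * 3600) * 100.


Numerator = 1925 * 237 * 0.815 = 371823.375
Denominator = 291 * 3600 = 1047600
TSS = 371823.375 / 1047600 * 100
= 35.49

35.49 TSS


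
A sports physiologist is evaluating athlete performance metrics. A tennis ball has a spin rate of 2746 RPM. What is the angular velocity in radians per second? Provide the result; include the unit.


Convert RPM to rad/s: multiply by 2*pi and divide by 60
omega = 2746 * 2 * pi / 60
= 287.56 rad/s

287.56 rad/s


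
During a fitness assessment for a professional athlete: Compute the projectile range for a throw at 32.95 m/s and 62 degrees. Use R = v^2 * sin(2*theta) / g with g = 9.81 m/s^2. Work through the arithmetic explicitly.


Two times the angle = 124 degrees
sin(124) = 0.829038
R = 1085.7025 * 0.829038 / 9.81 = 91.752 m

91.752 m


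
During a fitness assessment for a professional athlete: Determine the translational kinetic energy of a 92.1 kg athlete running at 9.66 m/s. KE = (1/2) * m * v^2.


KE = 0.5 * m * v^2
= 0.5 * 92.1 * 9.66^2
= 0.5 * 92.1 * 93.3156
= 4297.18 J

4297.18 J


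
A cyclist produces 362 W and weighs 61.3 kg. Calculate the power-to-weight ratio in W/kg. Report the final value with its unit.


P/W = power / mass
= 362 / 61.3
= 5.905 W/kg

5.905 W/kg


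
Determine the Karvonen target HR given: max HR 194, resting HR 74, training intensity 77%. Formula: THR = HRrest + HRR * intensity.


HRR = HRmax - HRrest = 194 - 74 = 120
THR = 74 + 120 * 0.77
= 166.4 bpm

166.4 bpm


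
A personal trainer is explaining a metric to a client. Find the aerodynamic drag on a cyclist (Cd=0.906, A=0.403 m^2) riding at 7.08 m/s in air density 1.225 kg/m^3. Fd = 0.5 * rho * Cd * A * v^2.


Fd = 0.5 * 1.225 * 0.906 * 0.403 * 7.08^2
= 0.5 * 1.225 * 0.906 * 0.403 * 50.1264
= 11.21 N

11.21 N


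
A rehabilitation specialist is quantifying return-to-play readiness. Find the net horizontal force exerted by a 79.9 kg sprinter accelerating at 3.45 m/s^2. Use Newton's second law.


Newton's second law: F = m * a
F = 79.9 * 3.45 = 275.66 N

275.66 N


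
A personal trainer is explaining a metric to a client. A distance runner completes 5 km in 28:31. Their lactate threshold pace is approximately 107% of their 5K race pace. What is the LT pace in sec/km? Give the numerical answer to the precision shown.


Convert to seconds: 28 min 31 s = 1711 s
Pace per km = 1711 / 5 = 342.2 s/km
LT pace = 342.2 * 1.07 = 366.15 s/km

366.15 s/km


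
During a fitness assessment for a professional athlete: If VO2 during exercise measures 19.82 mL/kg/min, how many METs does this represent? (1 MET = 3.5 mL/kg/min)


METs = VO2 / 3.5 = 19.82 / 3.5 = 5.66

5.66 METs


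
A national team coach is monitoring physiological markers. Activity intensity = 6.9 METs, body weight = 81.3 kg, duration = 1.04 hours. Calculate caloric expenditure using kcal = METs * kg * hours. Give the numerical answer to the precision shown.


kcal = 6.9 * 81.3 * 1.04
= 560.97 * 1.04
= 583.41 kcal

583.41 kcal


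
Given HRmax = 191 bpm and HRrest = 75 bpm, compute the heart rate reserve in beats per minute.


Heart rate reserve = maximum HR minus resting HR
HRR = 191 - 75 = 116 bpm

116 bpm


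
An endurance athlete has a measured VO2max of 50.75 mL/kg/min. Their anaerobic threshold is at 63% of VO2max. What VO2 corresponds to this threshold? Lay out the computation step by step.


Anaerobic threshold VO2 = VO2max * 63%
= 50.75 * 0.63
= 31.97 mL/kg/min

31.97 mL/kg/min


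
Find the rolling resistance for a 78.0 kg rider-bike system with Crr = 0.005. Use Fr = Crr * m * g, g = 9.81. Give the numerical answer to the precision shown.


m * g = 78.0 * 9.81 = 765.18 N
Fr = 0.005 * 765.18 = 3.826 N

3.826 N


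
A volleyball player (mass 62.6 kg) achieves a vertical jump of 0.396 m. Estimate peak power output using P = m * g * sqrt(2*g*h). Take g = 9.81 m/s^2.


2 * g * h = 2 * 9.81 * 0.396 = 7.76952
sqrt(7.76952) = 2.787386 m/s
P = 62.6 * 9.81 * 2.787386 = 1711.75 W

1711.75 W


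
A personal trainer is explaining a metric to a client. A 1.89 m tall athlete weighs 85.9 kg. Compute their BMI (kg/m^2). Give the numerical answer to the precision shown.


height^2 = 3.5721 m^2
BMI = 85.9 / 3.5721 = 24.05 kg/m^2

24.05 kg/m^2


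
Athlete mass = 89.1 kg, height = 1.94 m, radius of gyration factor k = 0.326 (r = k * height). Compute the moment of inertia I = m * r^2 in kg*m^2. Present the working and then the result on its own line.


r = k * height = 0.326 * 1.94 = 0.63244 m
r^2 = 0.63244^2 = 0.39998
I = 89.1 * 0.39998 = 35.638 kg*m^2

35.638 kg*m^2


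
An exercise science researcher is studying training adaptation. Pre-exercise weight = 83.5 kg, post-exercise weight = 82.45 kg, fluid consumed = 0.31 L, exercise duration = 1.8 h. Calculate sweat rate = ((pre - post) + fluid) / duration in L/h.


Weight loss = 83.5 - 82.45 = 1.05 kg (approx L)
Total sweat = 1.05 + 0.31 = 1.36 L
Sweat rate = 1.36 / 1.8 = 0.756 L/h

0.756 L/h


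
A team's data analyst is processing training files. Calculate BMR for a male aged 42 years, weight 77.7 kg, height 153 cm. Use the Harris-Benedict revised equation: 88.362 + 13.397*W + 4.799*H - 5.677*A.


Substituting values:
W term = 13.397 * 77.7 = 1040.9469
H term = 4.799 * 153 = 734.247
A term = 5.677 * 42 = 238.434
BMR = 1625.12 kcal/day

1625.12 kcal/day


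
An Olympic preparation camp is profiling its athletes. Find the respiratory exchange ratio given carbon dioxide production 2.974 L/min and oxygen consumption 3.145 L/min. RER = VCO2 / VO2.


VCO2 = 2.974 L/min
VO2 = 3.145 L/min
RER = 2.974 / 3.145 = 0.9456

0.9456


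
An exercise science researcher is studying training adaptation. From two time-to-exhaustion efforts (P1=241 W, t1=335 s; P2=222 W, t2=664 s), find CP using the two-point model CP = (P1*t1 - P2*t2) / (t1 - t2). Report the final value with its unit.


Work in trial 1 = 80735 J
Work in trial 2 = 147408 J
Delta work = -66673 J
Delta time = -329 s
CP = -66673 / -329 = 202.65 W

202.65 W


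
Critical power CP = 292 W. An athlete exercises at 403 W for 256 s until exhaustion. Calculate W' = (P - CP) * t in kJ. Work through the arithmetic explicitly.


P - CP = 403 - 292 = 111 W
W' = 111 * 256 = 28416 J
= 28416 / 1000 = 28.416 kJ

28.416 kJ


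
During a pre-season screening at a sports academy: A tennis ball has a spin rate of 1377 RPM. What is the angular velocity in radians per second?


Convert RPM to rad/s: multiply by 2*pi and divide by 60
omega = 1377 * 2 * pi / 60
= 144.199 rad/s

144.199 rad/s


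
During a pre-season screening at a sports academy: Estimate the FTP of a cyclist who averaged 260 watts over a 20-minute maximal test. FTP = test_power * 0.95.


FTP = 260 * 0.95 = 247.0 W

247.0 W


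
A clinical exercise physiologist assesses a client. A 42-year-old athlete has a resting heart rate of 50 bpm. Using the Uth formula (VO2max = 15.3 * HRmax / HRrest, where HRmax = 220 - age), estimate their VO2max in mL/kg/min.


HRmax = 220 - 42 = 178 bpm
Ratio = HRmax / HRrest = 178 / 50 = 3.56
VO2max = 15.3 * 3.56 = 54.47 mL/kg/min

54.47 mL/kg/min


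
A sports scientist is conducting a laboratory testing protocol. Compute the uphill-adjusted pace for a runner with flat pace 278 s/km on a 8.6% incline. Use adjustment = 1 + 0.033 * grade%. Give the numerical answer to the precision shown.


Adjustment factor = 1 + 0.033 * 8.6 = 1.2838
Grade-adjusted pace = 278 * 1.2838 = 356.9 s/km

356.9 s/km


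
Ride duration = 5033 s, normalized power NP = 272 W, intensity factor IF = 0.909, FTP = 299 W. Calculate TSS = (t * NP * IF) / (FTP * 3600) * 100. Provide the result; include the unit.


Numerator = 5033 * 272 * 0.909 = 1244399.184
Denominator = 299 * 3600 = 1076400
TSS = 1244399.184 / 1076400 * 100
= 115.61

115.61 TSS


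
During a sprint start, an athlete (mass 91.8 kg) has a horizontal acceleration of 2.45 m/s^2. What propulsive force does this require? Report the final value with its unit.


Propulsive force = mass * acceleration
= 91.8 kg * 2.45 m/s^2
= 224.91 N

224.91 N


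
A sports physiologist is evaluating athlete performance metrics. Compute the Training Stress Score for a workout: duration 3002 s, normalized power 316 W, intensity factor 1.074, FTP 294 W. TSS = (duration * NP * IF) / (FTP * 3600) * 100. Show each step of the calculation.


Product = 3002 * 316 * 1.074 = 1018830.768
Base = 294 * 3600 = 1058400
TSS = 1018830.768 / 1058400 * 100 = 96.26

96.26 TSS


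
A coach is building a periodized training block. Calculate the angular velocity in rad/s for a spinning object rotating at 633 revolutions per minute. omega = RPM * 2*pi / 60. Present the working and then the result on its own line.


omega = RPM * 2*pi / 60
= 633 * 6.28318531 / 60
= 66.288 rad/s

66.288 rad/s


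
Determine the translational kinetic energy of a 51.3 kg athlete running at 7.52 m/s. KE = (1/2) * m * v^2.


KE = 0.5 * m * v^2
= 0.5 * 51.3 * 7.52^2
= 0.5 * 51.3 * 56.5504
= 1450.52 J

1450.52 J


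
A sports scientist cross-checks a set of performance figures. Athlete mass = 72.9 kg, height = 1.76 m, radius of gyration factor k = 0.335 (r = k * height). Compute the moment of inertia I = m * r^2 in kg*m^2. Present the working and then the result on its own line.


r = k * height = 0.335 * 1.76 = 0.5896 m
r^2 = 0.5896^2 = 0.347628
I = 72.9 * 0.347628 = 25.342 kg*m^2

25.342 kg*m^2


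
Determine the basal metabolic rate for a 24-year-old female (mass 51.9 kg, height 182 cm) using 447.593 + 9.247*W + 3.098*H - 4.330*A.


BMR = 447.593 + 9.247*51.9 + 3.098*182 - 4.330*24
= 1387.43 kcal/day

1387.43 kcal/day


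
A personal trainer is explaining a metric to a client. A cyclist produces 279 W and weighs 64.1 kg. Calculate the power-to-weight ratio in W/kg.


P/W = power / mass
= 279 / 64.1
= 4.353 W/kg

4.353 W/kg


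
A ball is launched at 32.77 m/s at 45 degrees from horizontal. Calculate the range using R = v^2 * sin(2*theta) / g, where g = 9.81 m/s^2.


sin(2 * 45) = sin(90) = 1.0
v^2 = 32.77^2 = 1073.8729
R = 1073.8729 * 1.0 / 9.81
= 109.467 m

109.467 m


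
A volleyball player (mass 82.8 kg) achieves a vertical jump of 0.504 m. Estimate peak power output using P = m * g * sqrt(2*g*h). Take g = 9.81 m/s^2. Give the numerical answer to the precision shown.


2 * g * h = 2 * 9.81 * 0.504 = 9.88848
sqrt(9.88848) = 3.144595 m/s
P = 82.8 * 9.81 * 3.144595 = 2554.25 W

2554.25 W


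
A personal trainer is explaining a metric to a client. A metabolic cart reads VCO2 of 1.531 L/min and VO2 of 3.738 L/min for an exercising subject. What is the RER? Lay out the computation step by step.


RER = VCO2 / VO2 = 1.531 / 3.738 = 0.4096

0.4096


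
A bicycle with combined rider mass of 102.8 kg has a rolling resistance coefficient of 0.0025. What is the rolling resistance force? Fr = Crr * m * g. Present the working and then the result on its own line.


Fr = 0.0025 * 102.8 * 9.81
= 0.257 * 9.81
= 2.521 N

2.521 N


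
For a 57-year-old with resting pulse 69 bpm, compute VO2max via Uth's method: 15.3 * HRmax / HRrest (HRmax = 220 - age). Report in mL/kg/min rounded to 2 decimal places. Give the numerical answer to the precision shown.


Step 1: HRmax = 220 - 57 = 163 bpm
Step 2: Ratio = 163 / 69 = 2.3623
Step 3: VO2max = 15.3 * 2.3623 = 36.14 mL/kg/min

36.14 mL/kg/min


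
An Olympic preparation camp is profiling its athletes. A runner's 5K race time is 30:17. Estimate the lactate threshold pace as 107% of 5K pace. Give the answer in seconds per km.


Total race time = 30*60 + 17 = 1817 seconds
5K pace = 1817 / 5 = 363.4 sec/km
LT pace = 363.4 * 1.07 = 388.84 sec/km

388.84 s/km


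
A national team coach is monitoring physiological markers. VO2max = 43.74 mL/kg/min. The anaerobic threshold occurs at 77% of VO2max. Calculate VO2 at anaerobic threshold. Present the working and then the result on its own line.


AT fraction = 77 / 100 = 0.77
AT VO2 = 43.74 * 0.77
= 33.68 mL/kg/min

33.68 mL/kg/min


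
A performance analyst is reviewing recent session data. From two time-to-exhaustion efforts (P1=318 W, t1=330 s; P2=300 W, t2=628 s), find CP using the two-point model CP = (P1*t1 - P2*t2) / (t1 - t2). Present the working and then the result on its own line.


Work in trial 1 = 104940 J
Work in trial 2 = 188400 J
Delta work = -83460 J
Delta time = -298 s
CP = -83460 / -298 = 280.07 W

280.07 W


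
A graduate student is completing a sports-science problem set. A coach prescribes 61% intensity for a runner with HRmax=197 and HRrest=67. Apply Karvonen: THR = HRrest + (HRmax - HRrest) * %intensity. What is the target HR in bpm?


Heart rate reserve = 197 - 67 = 130
Intensity fraction = 61 / 100 = 0.61
THR = 67 + 130 * 0.61 = 146.3 bpm

146.3 bpm


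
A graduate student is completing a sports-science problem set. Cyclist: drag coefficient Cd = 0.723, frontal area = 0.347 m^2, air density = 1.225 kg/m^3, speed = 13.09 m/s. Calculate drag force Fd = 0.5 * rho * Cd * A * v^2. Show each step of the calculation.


v^2 = 13.09^2 = 171.3481
Fd = 0.5 * 1.225 * 0.723 * 0.347 * 171.3481
= 26.33 N

26.33 N


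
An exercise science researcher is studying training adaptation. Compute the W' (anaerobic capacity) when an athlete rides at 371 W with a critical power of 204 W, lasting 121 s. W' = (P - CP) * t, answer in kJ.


Above-CP power = 167 W
Duration = 121 s
W' = 167 * 121 = 20207 J
Convert: 20207 / 1000 = 20.207 kJ

20.207 kJ


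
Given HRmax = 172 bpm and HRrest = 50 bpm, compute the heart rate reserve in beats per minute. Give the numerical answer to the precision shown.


Heart rate reserve = maximum HR minus resting HR
HRR = 172 - 50 = 122 bpm

122 bpm


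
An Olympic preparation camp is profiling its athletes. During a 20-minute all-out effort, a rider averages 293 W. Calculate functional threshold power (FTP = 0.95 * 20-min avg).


FTP = 0.95 * 293
= 278.35 W

278.35 W


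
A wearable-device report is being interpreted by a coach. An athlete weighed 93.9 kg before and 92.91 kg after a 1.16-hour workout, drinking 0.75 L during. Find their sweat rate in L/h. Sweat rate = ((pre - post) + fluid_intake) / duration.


Body mass change = 0.99 kg
Total sweat loss = 0.99 + 0.75 = 1.74 L
Rate = 1.74 / 1.16 = 1.5 L/h

1.5 L/h


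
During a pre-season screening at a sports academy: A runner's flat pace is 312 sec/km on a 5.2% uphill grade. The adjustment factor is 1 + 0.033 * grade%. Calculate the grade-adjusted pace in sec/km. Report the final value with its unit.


Factor = 1 + 0.033 * 5.2 = 1.1716
Adjusted pace = 312 * 1.1716
= 365.54 sec/km

365.54 s/km


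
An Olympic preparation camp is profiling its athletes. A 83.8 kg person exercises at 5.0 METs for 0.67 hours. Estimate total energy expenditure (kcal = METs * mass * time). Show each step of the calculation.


Energy = METs * mass(kg) * time(h)
= 5.0 * 83.8 * 0.67
= 280.73 kcal

280.73 kcal


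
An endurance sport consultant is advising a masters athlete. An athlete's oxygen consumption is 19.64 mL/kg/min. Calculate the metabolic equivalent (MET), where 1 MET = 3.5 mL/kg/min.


MET = VO2 / 3.5
= 19.64 / 3.5
= 5.61 METs

5.61 METs


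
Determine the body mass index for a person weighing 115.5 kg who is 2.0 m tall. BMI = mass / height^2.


BMI = mass / height^2
= 115.5 / 2.0^2
= 115.5 / 4.0
= 28.88 kg/m^2

28.88 kg/m^2


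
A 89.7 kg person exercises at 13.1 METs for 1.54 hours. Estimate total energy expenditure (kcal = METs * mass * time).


Energy = METs * mass(kg) * time(h)
= 13.1 * 89.7 * 1.54
= 1809.61 kcal

1809.61 kcal


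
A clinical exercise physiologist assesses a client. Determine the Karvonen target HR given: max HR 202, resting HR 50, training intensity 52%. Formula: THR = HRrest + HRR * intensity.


HRR = HRmax - HRrest = 202 - 50 = 152
THR = 50 + 152 * 0.52
= 129.04 bpm

129.04 bpm


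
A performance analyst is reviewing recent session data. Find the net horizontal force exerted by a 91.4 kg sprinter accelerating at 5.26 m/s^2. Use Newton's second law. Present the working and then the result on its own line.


Newton's second law: F = m * a
F = 91.4 * 5.26 = 480.76 N

480.76 N


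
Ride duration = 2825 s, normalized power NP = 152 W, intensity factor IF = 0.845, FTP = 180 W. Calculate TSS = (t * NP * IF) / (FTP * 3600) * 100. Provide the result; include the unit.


Numerator = 2825 * 152 * 0.845 = 362843.0
Denominator = 180 * 3600 = 648000
TSS = 362843.0 / 648000 * 100
= 55.99

55.99 TSS


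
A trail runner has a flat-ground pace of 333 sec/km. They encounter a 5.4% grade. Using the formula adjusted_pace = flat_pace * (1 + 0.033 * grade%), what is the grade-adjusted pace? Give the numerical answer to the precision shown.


Grade factor = 1 + 0.033 * 5.4 = 1.1782
Adjusted = 333 * 1.1782 = 392.34 sec/km

392.34 s/km


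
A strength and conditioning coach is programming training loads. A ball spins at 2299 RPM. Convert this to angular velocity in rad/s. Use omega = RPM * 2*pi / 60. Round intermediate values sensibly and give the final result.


omega = 2299 * 2 * pi / 60
= 2299 * 6.28318531 / 60
= 14445.043 / 60
= 240.751 rad/s

240.751 rad/s


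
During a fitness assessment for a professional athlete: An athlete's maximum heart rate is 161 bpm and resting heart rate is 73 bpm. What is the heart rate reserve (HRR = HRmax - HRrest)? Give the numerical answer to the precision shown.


HRR = HRmax - HRrest
= 161 - 73
= 88 bpm

88 bpm


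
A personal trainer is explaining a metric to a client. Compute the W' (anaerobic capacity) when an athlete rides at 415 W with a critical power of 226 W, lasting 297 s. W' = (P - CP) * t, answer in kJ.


Above-CP power = 189 W
Duration = 297 s
W' = 189 * 297 = 56133 J
Convert: 56133 / 1000 = 56.133 kJ

56.133 kJ


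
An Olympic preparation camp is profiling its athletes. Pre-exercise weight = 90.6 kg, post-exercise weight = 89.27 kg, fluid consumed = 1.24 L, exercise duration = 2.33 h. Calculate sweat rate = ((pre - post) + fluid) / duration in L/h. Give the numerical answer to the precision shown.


Weight loss = 90.6 - 89.27 = 1.33 kg (approx L)
Total sweat = 1.33 + 1.24 = 2.57 L
Sweat rate = 2.57 / 2.33 = 1.103 L/h

1.103 L/h


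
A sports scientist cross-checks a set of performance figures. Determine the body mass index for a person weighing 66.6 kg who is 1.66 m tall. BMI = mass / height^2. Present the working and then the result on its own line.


BMI = mass / height^2
= 66.6 / 1.66^2
= 66.6 / 2.7556
= 24.17 kg/m^2

24.17 kg/m^2


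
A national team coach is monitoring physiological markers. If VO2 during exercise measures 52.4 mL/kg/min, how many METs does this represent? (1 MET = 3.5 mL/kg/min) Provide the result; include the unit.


METs = VO2 / 3.5 = 52.4 / 3.5 = 14.97

14.97 METs


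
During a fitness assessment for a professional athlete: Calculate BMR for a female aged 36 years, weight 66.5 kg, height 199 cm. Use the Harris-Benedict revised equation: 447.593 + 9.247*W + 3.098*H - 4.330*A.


Substituting values:
W term = 9.247 * 66.5 = 614.9255
H term = 3.098 * 199 = 616.502
A term = 4.330 * 36 = 155.88
BMR = 1523.14 kcal/day

1523.14 kcal/day


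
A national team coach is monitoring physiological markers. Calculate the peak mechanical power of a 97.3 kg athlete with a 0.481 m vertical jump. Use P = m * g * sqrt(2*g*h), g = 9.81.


First, sqrt(2gh) = sqrt(2 * 9.81 * 0.481)
= sqrt(9.43722) = 3.072006 m/s
Power = 97.3 * 9.81 * 3.072006 = 2932.27 W

2932.27 W


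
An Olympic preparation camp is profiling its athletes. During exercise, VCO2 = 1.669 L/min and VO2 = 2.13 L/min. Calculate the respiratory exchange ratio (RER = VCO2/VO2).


RER = VCO2 / VO2
= 1.669 / 2.13
= 0.7836

0.7836


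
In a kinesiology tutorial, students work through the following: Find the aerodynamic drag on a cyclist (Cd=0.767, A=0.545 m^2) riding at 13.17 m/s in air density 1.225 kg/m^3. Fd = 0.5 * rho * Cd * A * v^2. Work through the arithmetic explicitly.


Fd = 0.5 * 1.225 * 0.767 * 0.545 * 13.17^2
= 0.5 * 1.225 * 0.767 * 0.545 * 173.4489
= 44.409 N

44.409 N


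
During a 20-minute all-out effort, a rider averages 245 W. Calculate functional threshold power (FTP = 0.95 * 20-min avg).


FTP = 0.95 * 245
= 232.75 W

232.75 W


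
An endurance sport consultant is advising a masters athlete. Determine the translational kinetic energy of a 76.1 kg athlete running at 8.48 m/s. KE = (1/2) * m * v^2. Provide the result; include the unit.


KE = 0.5 * m * v^2
= 0.5 * 76.1 * 8.48^2
= 0.5 * 76.1 * 71.9104
= 2736.19 J

2736.19 J


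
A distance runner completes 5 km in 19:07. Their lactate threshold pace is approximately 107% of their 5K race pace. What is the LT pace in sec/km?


Convert to seconds: 19 min 7 s = 1147 s
Pace per km = 1147 / 5 = 229.4 s/km
LT pace = 229.4 * 1.07 = 245.46 s/km

245.46 s/km


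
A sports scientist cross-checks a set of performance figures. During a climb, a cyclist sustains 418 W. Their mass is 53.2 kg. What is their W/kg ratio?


Power-to-weight = 418 W / 53.2 kg
= 7.857 W/kg

7.857 W/kg


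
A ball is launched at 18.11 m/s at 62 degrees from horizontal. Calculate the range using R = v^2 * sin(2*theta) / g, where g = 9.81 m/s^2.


sin(2 * 62) = sin(124) = 0.829038
v^2 = 18.11^2 = 327.9721
R = 327.9721 * 0.829038 / 9.81
= 27.717 m

27.717 m


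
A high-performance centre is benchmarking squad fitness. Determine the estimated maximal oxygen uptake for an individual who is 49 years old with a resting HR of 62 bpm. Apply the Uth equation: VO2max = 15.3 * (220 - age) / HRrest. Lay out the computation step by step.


HRmax = 220 - 49 = 171
VO2max = 15.3 * (171 / 62)
= 15.3 * 2.7581
= 42.2 mL/kg/min

42.2 mL/kg/min
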